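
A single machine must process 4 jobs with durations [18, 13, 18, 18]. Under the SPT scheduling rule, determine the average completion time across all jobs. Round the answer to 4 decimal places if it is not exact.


Sort jobs by processing time (SPT order): [13, 18, 18, 18]
Compute completion times sequentially:
  Job 1: processing = 13, completes at 13
  Job 2: processing = 18, completes at 31
  Job 3: processing = 18, completes at 49
  Job 4: processing = 18, completes at 67
Sum of completion times = 160
Average completion time = 160/4 = 40.0

40.0


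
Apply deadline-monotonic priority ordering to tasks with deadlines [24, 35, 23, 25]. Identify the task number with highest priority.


Sort tasks by relative deadline (ascending):
  Task 3: deadline = 23
  Task 1: deadline = 24
  Task 4: deadline = 25
  Task 2: deadline = 35
Priority order (highest first): [3, 1, 4, 2]
Highest priority task = 3

3


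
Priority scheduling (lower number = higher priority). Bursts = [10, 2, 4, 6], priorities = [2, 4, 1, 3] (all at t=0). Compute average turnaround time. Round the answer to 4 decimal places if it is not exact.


Sort by priority (ascending = highest first):
Order: [(1, 4), (2, 10), (3, 6), (4, 2)]
Completion times:
  Priority 1, burst=4, C=4
  Priority 2, burst=10, C=14
  Priority 3, burst=6, C=20
  Priority 4, burst=2, C=22
Average turnaround = 60/4 = 15.0

15.0


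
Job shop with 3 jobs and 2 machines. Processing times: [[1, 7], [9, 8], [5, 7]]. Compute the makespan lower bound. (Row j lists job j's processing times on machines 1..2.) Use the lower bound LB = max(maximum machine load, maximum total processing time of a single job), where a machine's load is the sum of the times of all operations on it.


Machine loads:
  Machine 1: 1 + 9 + 5 = 15
  Machine 2: 7 + 8 + 7 = 22
Max machine load = 22
Job totals:
  Job 1: 8
  Job 2: 17
  Job 3: 12
Max job total = 17
Lower bound = max(22, 17) = 22

22


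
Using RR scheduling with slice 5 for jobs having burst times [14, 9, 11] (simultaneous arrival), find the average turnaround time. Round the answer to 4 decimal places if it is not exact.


Time quantum = 5
Execution trace:
  J1 runs 5 units, time = 5
  J2 runs 5 units, time = 10
  J3 runs 5 units, time = 15
  J1 runs 5 units, time = 20
  J2 runs 4 units, time = 24
  J3 runs 5 units, time = 29
  J1 runs 4 units, time = 33
  J3 runs 1 units, time = 34
Finish times: [33, 24, 34]
Average turnaround = 91/3 = 30.3333

30.3333


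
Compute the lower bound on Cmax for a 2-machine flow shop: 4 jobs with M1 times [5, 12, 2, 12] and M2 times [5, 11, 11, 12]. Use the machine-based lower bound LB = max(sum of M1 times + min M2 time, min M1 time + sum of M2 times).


LB1 = sum(M1 times) + min(M2 times) = 31 + 5 = 36
LB2 = min(M1 times) + sum(M2 times) = 2 + 39 = 41
Lower bound = max(LB1, LB2) = max(36, 41) = 41

41


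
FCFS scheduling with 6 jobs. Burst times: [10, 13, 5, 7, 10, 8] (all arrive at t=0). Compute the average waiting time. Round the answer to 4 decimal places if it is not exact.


FCFS order (as given): [10, 13, 5, 7, 10, 8]
Waiting times:
  Job 1: wait = 0
  Job 2: wait = 10
  Job 3: wait = 23
  Job 4: wait = 28
  Job 5: wait = 35
  Job 6: wait = 45
Sum of waiting times = 141
Average waiting time = 141/6 = 23.5

23.5


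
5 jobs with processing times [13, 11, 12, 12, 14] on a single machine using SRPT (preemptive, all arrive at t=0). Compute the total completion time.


Since all jobs arrive at t=0, SRPT equals SPT ordering.
SPT order: [11, 12, 12, 13, 14]
Completion times:
  Job 1: p=11, C=11
  Job 2: p=12, C=23
  Job 3: p=12, C=35
  Job 4: p=13, C=48
  Job 5: p=14, C=62
Total completion time = 11 + 23 + 35 + 48 + 62 = 179

179


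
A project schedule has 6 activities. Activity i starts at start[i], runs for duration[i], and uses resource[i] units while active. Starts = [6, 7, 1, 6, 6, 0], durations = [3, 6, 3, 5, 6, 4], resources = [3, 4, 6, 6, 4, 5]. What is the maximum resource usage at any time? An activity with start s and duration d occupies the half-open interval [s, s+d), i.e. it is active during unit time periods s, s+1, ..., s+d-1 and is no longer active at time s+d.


Each activity i is active on [start_i, start_i + duration_i).
Compute total resource usage per time slot:
  t=0: active resources = [5], total = 5
  t=1: active resources = [6, 5], total = 11
  t=2: active resources = [6, 5], total = 11
  t=3: active resources = [6, 5], total = 11
  t=4: active resources = [], total = 0
  t=5: active resources = [], total = 0
  t=6: active resources = [3, 6, 4], total = 13
  t=7: active resources = [3, 4, 6, 4], total = 17
  t=8: active resources = [3, 4, 6, 4], total = 17
  t=9: active resources = [4, 6, 4], total = 14
  t=10: active resources = [4, 6, 4], total = 14
  t=11: active resources = [4, 4], total = 8
  t=12: active resources = [4], total = 4
Peak resource demand = 17

17


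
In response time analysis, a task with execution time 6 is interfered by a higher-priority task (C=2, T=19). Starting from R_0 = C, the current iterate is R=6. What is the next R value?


R_next = C + ceil(R_prev / T_hp) * C_hp
ceil(6 / 19) = ceil(0.3158) = 1
Interference = 1 * 2 = 2
R_next = 6 + 2 = 8

8


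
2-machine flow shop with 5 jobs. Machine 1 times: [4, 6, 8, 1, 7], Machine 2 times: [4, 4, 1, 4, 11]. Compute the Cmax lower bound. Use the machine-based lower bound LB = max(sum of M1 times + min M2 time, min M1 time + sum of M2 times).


LB1 = sum(M1 times) + min(M2 times) = 26 + 1 = 27
LB2 = min(M1 times) + sum(M2 times) = 1 + 24 = 25
Lower bound = max(LB1, LB2) = max(27, 25) = 27

27


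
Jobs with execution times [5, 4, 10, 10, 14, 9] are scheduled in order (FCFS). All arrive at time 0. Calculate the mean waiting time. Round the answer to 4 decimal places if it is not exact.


FCFS order (as given): [5, 4, 10, 10, 14, 9]
Waiting times:
  Job 1: wait = 0
  Job 2: wait = 5
  Job 3: wait = 9
  Job 4: wait = 19
  Job 5: wait = 29
  Job 6: wait = 43
Sum of waiting times = 105
Average waiting time = 105/6 = 17.5

17.5


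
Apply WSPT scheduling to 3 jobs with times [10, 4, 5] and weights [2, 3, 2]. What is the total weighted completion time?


Compute p/w ratios and sort ascending (WSPT): [(4, 3), (5, 2), (10, 2)]
Compute weighted completion times:
  Job (p=4,w=3): C=4, w*C=3*4=12
  Job (p=5,w=2): C=9, w*C=2*9=18
  Job (p=10,w=2): C=19, w*C=2*19=38
Total weighted completion time = 68

68


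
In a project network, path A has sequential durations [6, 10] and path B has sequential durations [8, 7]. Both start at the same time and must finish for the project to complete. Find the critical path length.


Path A total = 6 + 10 = 16
Path B total = 8 + 7 = 15
Critical path = longest path = max(16, 15) = 16

16


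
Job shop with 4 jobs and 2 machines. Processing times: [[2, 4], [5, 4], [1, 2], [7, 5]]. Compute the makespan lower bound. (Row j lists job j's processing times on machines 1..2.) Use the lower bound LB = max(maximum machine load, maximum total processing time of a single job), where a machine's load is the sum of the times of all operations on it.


Machine loads:
  Machine 1: 2 + 5 + 1 + 7 = 15
  Machine 2: 4 + 4 + 2 + 5 = 15
Max machine load = 15
Job totals:
  Job 1: 6
  Job 2: 9
  Job 3: 3
  Job 4: 12
Max job total = 12
Lower bound = max(15, 12) = 15

15


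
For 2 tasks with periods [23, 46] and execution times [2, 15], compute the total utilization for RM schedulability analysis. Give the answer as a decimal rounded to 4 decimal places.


Compute individual utilizations (exact fractions):
  Task 1: C/T = 2/23 (approx. 0.087)
  Task 2: C/T = 15/46 (approx. 0.3261)
Total utilization U = 2/23 + 15/46 = 19/46
Rounded to 4 decimal places: U = 0.4130
RM (Liu & Layland) bound for 2 tasks = 0.828427; compare with U = 19/46 (approx. 0.413043)
U <= bound, so schedulable by RM sufficient condition.

0.4130


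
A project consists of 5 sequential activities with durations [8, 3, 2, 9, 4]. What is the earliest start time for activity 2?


Activity 2 starts after activities 1 through 1 complete.
Predecessor durations: [8]
ES = 8 = 8

8


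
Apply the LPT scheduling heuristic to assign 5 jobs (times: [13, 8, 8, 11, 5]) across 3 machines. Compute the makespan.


Sort jobs in decreasing order (LPT): [13, 11, 8, 8, 5]
Assign each job to the least loaded machine:
  Machine 1: jobs [13], load = 13
  Machine 2: jobs [11, 5], load = 16
  Machine 3: jobs [8, 8], load = 16
Makespan = max load = 16

16


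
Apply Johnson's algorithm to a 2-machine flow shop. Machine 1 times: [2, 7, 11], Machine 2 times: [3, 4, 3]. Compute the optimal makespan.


Apply Johnson's rule:
  Group 1 (a <= b): [(1, 2, 3)]
  Group 2 (a > b): [(2, 7, 4), (3, 11, 3)]
Optimal job order: [1, 2, 3]
Schedule:
  Job 1: M1 done at 2, M2 done at 5
  Job 2: M1 done at 9, M2 done at 13
  Job 3: M1 done at 20, M2 done at 23
Makespan = 23

23


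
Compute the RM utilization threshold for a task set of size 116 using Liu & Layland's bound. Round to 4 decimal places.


Compute 2^(1/116) = 1.0059932951
Subtract 1: 1.0059932951 - 1 = 0.0059932951
Multiply by n: 116 * 0.0059932951 = 0.6952222316
Round to 4 dp: 0.6952

0.6952


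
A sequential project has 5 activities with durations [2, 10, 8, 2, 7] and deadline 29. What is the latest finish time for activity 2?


LF(activity 2) = deadline - sum of successor durations
Successors: activities 3 through 5 with durations [8, 2, 7]
Sum of successor durations = 17
LF = 29 - 17 = 12

12


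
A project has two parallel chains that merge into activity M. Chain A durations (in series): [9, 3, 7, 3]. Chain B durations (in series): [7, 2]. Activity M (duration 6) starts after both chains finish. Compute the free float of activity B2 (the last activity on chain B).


ES(B2) = sum of predecessors on chain B = 7
EF(B2) = ES + duration = 7 + 2 = 9
Successor of B2 is M. ES(M) = max(sum(A), sum(B)) = max(22, 9) = 22
Free float = ES(successor) - EF(current) = 22 - 9 = 13

13


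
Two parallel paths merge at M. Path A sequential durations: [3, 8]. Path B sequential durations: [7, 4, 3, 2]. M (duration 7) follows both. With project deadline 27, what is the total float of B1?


Forward pass: ES(B1) = sum of predecessors on chain B = 0
EF = ES + duration = 0 + 7 = 7
Backward pass: LF(M) = deadline = 27; LS(M) = 27 - 7 = 20
LF(B1) = LS(M) - sum(successors on chain B) = 20 - 9 = 11
LS = LF - duration = 11 - 7 = 4
Total float = LS - ES = 4 - 0 = 4

4


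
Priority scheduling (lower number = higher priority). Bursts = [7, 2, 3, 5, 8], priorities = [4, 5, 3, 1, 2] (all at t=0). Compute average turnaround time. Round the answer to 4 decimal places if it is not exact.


Sort by priority (ascending = highest first):
Order: [(1, 5), (2, 8), (3, 3), (4, 7), (5, 2)]
Completion times:
  Priority 1, burst=5, C=5
  Priority 2, burst=8, C=13
  Priority 3, burst=3, C=16
  Priority 4, burst=7, C=23
  Priority 5, burst=2, C=25
Average turnaround = 82/5 = 16.4

16.4


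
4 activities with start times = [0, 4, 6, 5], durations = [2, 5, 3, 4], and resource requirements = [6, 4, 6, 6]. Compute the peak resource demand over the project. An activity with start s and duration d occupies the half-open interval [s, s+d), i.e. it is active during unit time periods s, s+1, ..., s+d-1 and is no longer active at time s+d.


Each activity i is active on [start_i, start_i + duration_i).
Compute total resource usage per time slot:
  t=0: active resources = [6], total = 6
  t=1: active resources = [6], total = 6
  t=2: active resources = [], total = 0
  t=3: active resources = [], total = 0
  t=4: active resources = [4], total = 4
  t=5: active resources = [4, 6], total = 10
  t=6: active resources = [4, 6, 6], total = 16
  t=7: active resources = [4, 6, 6], total = 16
  t=8: active resources = [4, 6, 6], total = 16
Peak resource demand = 16

16


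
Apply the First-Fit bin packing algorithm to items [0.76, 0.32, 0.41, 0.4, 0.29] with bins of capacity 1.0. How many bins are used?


Place items sequentially using First-Fit:
  Item 0.76 -> new Bin 1
  Item 0.32 -> new Bin 2
  Item 0.41 -> Bin 2 (now 0.73)
  Item 0.4 -> new Bin 3
  Item 0.29 -> Bin 3 (now 0.69)
Total bins used = 3

3


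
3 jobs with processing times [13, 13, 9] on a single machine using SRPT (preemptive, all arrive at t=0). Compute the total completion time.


Since all jobs arrive at t=0, SRPT equals SPT ordering.
SPT order: [9, 13, 13]
Completion times:
  Job 1: p=9, C=9
  Job 2: p=13, C=22
  Job 3: p=13, C=35
Total completion time = 9 + 22 + 35 = 66

66


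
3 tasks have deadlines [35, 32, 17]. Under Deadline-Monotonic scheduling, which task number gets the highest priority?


Sort tasks by relative deadline (ascending):
  Task 3: deadline = 17
  Task 2: deadline = 32
  Task 1: deadline = 35
Priority order (highest first): [3, 2, 1]
Highest priority task = 3

3


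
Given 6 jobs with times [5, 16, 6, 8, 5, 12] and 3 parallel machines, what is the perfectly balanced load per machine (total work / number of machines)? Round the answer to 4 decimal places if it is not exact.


Total processing time = 5 + 16 + 6 + 8 + 5 + 12 = 52
Number of machines = 3
Ideal balanced load = 52 / 3 = 17.3333

17.3333


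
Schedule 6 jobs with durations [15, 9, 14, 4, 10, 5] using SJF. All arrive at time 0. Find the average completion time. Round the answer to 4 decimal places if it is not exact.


SJF order (ascending): [4, 5, 9, 10, 14, 15]
Completion times:
  Job 1: burst=4, C=4
  Job 2: burst=5, C=9
  Job 3: burst=9, C=18
  Job 4: burst=10, C=28
  Job 5: burst=14, C=42
  Job 6: burst=15, C=57
Average completion = 158/6 = 26.3333

26.3333


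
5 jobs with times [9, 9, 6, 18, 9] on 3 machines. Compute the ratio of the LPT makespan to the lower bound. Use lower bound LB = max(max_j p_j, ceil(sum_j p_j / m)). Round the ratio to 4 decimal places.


LPT order: [18, 9, 9, 9, 6]
Machine loads after assignment: [18, 18, 15]
LPT makespan = 18
Lower bound = max(max_job, ceil(total/3)) = max(18, 17) = 18
Ratio = 18 / 18 = 1.0

1.0


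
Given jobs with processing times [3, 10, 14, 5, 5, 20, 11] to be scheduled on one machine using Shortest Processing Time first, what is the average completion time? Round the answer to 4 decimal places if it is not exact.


Sort jobs by processing time (SPT order): [3, 5, 5, 10, 11, 14, 20]
Compute completion times sequentially:
  Job 1: processing = 3, completes at 3
  Job 2: processing = 5, completes at 8
  Job 3: processing = 5, completes at 13
  Job 4: processing = 10, completes at 23
  Job 5: processing = 11, completes at 34
  Job 6: processing = 14, completes at 48
  Job 7: processing = 20, completes at 68
Sum of completion times = 197
Average completion time = 197/7 = 28.1429

28.1429


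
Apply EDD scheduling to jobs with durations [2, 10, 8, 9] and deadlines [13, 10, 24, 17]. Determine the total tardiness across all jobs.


Sort by due date (EDD order): [(10, 10), (2, 13), (9, 17), (8, 24)]
Compute completion times and tardiness:
  Job 1: p=10, d=10, C=10, tardiness=max(0,10-10)=0
  Job 2: p=2, d=13, C=12, tardiness=max(0,12-13)=0
  Job 3: p=9, d=17, C=21, tardiness=max(0,21-17)=4
  Job 4: p=8, d=24, C=29, tardiness=max(0,29-24)=5
Total tardiness = 9

9


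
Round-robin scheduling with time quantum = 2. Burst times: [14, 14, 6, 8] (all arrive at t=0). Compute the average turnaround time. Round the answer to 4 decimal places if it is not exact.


Time quantum = 2
Execution trace:
  J1 runs 2 units, time = 2
  J2 runs 2 units, time = 4
  J3 runs 2 units, time = 6
  J4 runs 2 units, time = 8
  J1 runs 2 units, time = 10
  J2 runs 2 units, time = 12
  J3 runs 2 units, time = 14
  J4 runs 2 units, time = 16
  J1 runs 2 units, time = 18
  J2 runs 2 units, time = 20
  J3 runs 2 units, time = 22
  J4 runs 2 units, time = 24
  J1 runs 2 units, time = 26
  J2 runs 2 units, time = 28
  J4 runs 2 units, time = 30
  J1 runs 2 units, time = 32
  J2 runs 2 units, time = 34
  J1 runs 2 units, time = 36
  J2 runs 2 units, time = 38
  J1 runs 2 units, time = 40
  J2 runs 2 units, time = 42
Finish times: [40, 42, 22, 30]
Average turnaround = 134/4 = 33.5

33.5


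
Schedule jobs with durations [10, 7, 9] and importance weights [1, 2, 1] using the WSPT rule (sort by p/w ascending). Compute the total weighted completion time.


Compute p/w ratios and sort ascending (WSPT): [(7, 2), (9, 1), (10, 1)]
Compute weighted completion times:
  Job (p=7,w=2): C=7, w*C=2*7=14
  Job (p=9,w=1): C=16, w*C=1*16=16
  Job (p=10,w=1): C=26, w*C=1*26=26
Total weighted completion time = 56

56


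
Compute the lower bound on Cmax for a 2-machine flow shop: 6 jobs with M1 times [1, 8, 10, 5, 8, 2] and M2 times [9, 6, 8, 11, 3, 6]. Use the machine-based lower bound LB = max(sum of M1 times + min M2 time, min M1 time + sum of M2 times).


LB1 = sum(M1 times) + min(M2 times) = 34 + 3 = 37
LB2 = min(M1 times) + sum(M2 times) = 1 + 43 = 44
Lower bound = max(LB1, LB2) = max(37, 44) = 44

44


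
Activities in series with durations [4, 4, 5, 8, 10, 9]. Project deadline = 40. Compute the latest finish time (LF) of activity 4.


LF(activity 4) = deadline - sum of successor durations
Successors: activities 5 through 6 with durations [10, 9]
Sum of successor durations = 19
LF = 40 - 19 = 21

21


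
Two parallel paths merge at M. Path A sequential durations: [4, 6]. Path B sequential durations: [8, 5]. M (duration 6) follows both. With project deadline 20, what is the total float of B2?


Forward pass: ES(B2) = sum of predecessors on chain B = 8
EF = ES + duration = 8 + 5 = 13
Backward pass: LF(M) = deadline = 20; LS(M) = 20 - 6 = 14
LF(B2) = LS(M) - sum(successors on chain B) = 14 - 0 = 14
LS = LF - duration = 14 - 5 = 9
Total float = LS - ES = 9 - 8 = 1

1


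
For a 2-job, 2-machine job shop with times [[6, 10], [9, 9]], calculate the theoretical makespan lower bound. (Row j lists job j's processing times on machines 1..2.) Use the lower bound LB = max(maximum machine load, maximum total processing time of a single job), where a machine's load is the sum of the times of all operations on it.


Machine loads:
  Machine 1: 6 + 9 = 15
  Machine 2: 10 + 9 = 19
Max machine load = 19
Job totals:
  Job 1: 16
  Job 2: 18
Max job total = 18
Lower bound = max(19, 18) = 19

19


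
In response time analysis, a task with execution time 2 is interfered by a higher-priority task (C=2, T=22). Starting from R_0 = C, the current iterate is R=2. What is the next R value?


R_next = C + ceil(R_prev / T_hp) * C_hp
ceil(2 / 22) = ceil(0.0909) = 1
Interference = 1 * 2 = 2
R_next = 2 + 2 = 4

4


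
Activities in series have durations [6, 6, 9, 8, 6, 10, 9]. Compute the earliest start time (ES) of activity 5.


Activity 5 starts after activities 1 through 4 complete.
Predecessor durations: [6, 6, 9, 8]
ES = 6 + 6 + 9 + 8 = 29

29


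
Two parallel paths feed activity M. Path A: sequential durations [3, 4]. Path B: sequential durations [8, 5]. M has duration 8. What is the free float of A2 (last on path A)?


ES(A2) = sum of predecessors on chain A = 3
EF(A2) = ES + duration = 3 + 4 = 7
Successor of A2 is M. ES(M) = max(sum(A), sum(B)) = max(7, 13) = 13
Free float = ES(successor) - EF(current) = 13 - 7 = 6

6


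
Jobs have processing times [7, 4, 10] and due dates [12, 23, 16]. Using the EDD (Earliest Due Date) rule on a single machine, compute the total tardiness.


Sort by due date (EDD order): [(7, 12), (10, 16), (4, 23)]
Compute completion times and tardiness:
  Job 1: p=7, d=12, C=7, tardiness=max(0,7-12)=0
  Job 2: p=10, d=16, C=17, tardiness=max(0,17-16)=1
  Job 3: p=4, d=23, C=21, tardiness=max(0,21-23)=0
Total tardiness = 1

1


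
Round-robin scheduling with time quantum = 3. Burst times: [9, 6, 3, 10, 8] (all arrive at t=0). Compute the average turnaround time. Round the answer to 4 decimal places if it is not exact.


Time quantum = 3
Execution trace:
  J1 runs 3 units, time = 3
  J2 runs 3 units, time = 6
  J3 runs 3 units, time = 9
  J4 runs 3 units, time = 12
  J5 runs 3 units, time = 15
  J1 runs 3 units, time = 18
  J2 runs 3 units, time = 21
  J4 runs 3 units, time = 24
  J5 runs 3 units, time = 27
  J1 runs 3 units, time = 30
  J4 runs 3 units, time = 33
  J5 runs 2 units, time = 35
  J4 runs 1 units, time = 36
Finish times: [30, 21, 9, 36, 35]
Average turnaround = 131/5 = 26.2

26.2


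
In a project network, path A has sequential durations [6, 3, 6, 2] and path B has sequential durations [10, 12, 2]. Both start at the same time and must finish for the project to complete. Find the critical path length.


Path A total = 6 + 3 + 6 + 2 = 17
Path B total = 10 + 12 + 2 = 24
Critical path = longest path = max(17, 24) = 24

24


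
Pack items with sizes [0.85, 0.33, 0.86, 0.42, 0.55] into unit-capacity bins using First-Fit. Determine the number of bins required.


Place items sequentially using First-Fit:
  Item 0.85 -> new Bin 1
  Item 0.33 -> new Bin 2
  Item 0.86 -> new Bin 3
  Item 0.42 -> Bin 2 (now 0.75)
  Item 0.55 -> new Bin 4
Total bins used = 4

4


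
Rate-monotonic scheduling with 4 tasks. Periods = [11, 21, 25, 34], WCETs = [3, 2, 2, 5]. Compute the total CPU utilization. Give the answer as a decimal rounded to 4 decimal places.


Compute individual utilizations (exact fractions):
  Task 1: C/T = 3/11 (approx. 0.2727)
  Task 2: C/T = 2/21 (approx. 0.0952)
  Task 3: C/T = 2/25 (approx. 0.08)
  Task 4: C/T = 5/34 (approx. 0.1471)
Total utilization U = 3/11 + 2/21 + 2/25 + 5/34 = 116833/196350
Rounded to 4 decimal places: U = 0.5950
RM (Liu & Layland) bound for 4 tasks = 0.756828; compare with U = 116833/196350 (approx. 0.595024)
U <= bound, so schedulable by RM sufficient condition.

0.5950


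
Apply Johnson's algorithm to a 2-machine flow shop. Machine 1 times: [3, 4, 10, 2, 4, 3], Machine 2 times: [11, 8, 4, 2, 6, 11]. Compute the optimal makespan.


Apply Johnson's rule:
  Group 1 (a <= b): [(4, 2, 2), (1, 3, 11), (6, 3, 11), (2, 4, 8), (5, 4, 6)]
  Group 2 (a > b): [(3, 10, 4)]
Optimal job order: [4, 1, 6, 2, 5, 3]
Schedule:
  Job 4: M1 done at 2, M2 done at 4
  Job 1: M1 done at 5, M2 done at 16
  Job 6: M1 done at 8, M2 done at 27
  Job 2: M1 done at 12, M2 done at 35
  Job 5: M1 done at 16, M2 done at 41
  Job 3: M1 done at 26, M2 done at 45
Makespan = 45

45


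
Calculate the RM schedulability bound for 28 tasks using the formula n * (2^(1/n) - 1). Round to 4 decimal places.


Compute 2^(1/28) = 1.0250642120
Subtract 1: 1.0250642120 - 1 = 0.0250642120
Multiply by n: 28 * 0.0250642120 = 0.7017979360
Round to 4 dp: 0.7018

0.7018


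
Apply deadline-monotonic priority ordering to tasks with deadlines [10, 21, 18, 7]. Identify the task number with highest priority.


Sort tasks by relative deadline (ascending):
  Task 4: deadline = 7
  Task 1: deadline = 10
  Task 3: deadline = 18
  Task 2: deadline = 21
Priority order (highest first): [4, 1, 3, 2]
Highest priority task = 4

4


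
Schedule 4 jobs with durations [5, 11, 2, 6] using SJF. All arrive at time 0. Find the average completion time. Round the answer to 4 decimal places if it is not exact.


SJF order (ascending): [2, 5, 6, 11]
Completion times:
  Job 1: burst=2, C=2
  Job 2: burst=5, C=7
  Job 3: burst=6, C=13
  Job 4: burst=11, C=24
Average completion = 46/4 = 11.5

11.5


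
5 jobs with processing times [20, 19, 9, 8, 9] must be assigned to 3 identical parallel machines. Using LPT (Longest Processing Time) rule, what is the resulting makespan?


Sort jobs in decreasing order (LPT): [20, 19, 9, 9, 8]
Assign each job to the least loaded machine:
  Machine 1: jobs [20], load = 20
  Machine 2: jobs [19], load = 19
  Machine 3: jobs [9, 9, 8], load = 26
Makespan = max load = 26

26


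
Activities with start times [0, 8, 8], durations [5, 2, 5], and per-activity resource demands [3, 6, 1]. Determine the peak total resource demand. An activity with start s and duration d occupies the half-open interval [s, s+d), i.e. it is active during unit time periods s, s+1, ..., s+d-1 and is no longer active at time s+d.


Each activity i is active on [start_i, start_i + duration_i).
Compute total resource usage per time slot:
  t=0: active resources = [3], total = 3
  t=1: active resources = [3], total = 3
  t=2: active resources = [3], total = 3
  t=3: active resources = [3], total = 3
  t=4: active resources = [3], total = 3
  t=5: active resources = [], total = 0
  t=6: active resources = [], total = 0
  t=7: active resources = [], total = 0
  t=8: active resources = [6, 1], total = 7
  t=9: active resources = [6, 1], total = 7
  t=10: active resources = [1], total = 1
  t=11: active resources = [1], total = 1
  t=12: active resources = [1], total = 1
Peak resource demand = 7

7


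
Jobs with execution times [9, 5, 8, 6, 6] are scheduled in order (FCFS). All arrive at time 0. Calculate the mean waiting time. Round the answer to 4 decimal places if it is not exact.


FCFS order (as given): [9, 5, 8, 6, 6]
Waiting times:
  Job 1: wait = 0
  Job 2: wait = 9
  Job 3: wait = 14
  Job 4: wait = 22
  Job 5: wait = 28
Sum of waiting times = 73
Average waiting time = 73/5 = 14.6

14.6


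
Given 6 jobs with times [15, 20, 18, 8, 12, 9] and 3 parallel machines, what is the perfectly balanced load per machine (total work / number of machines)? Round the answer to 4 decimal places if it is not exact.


Total processing time = 15 + 20 + 18 + 8 + 12 + 9 = 82
Number of machines = 3
Ideal balanced load = 82 / 3 = 27.3333

27.3333


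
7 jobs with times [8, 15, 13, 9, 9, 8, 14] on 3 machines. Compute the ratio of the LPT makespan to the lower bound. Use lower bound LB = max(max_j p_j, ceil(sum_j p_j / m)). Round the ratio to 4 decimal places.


LPT order: [15, 14, 13, 9, 9, 8, 8]
Machine loads after assignment: [23, 23, 30]
LPT makespan = 30
Lower bound = max(max_job, ceil(total/3)) = max(15, 26) = 26
Ratio = 30 / 26 = 1.1538

1.1538


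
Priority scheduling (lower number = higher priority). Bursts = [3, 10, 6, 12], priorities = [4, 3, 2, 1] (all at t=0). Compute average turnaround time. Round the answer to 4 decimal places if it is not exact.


Sort by priority (ascending = highest first):
Order: [(1, 12), (2, 6), (3, 10), (4, 3)]
Completion times:
  Priority 1, burst=12, C=12
  Priority 2, burst=6, C=18
  Priority 3, burst=10, C=28
  Priority 4, burst=3, C=31
Average turnaround = 89/4 = 22.25

22.25


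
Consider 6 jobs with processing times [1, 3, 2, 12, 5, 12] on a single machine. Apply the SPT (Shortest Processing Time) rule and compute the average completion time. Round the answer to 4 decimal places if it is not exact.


Sort jobs by processing time (SPT order): [1, 2, 3, 5, 12, 12]
Compute completion times sequentially:
  Job 1: processing = 1, completes at 1
  Job 2: processing = 2, completes at 3
  Job 3: processing = 3, completes at 6
  Job 4: processing = 5, completes at 11
  Job 5: processing = 12, completes at 23
  Job 6: processing = 12, completes at 35
Sum of completion times = 79
Average completion time = 79/6 = 13.1667

13.1667


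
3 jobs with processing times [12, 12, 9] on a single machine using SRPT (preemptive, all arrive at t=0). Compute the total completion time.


Since all jobs arrive at t=0, SRPT equals SPT ordering.
SPT order: [9, 12, 12]
Completion times:
  Job 1: p=9, C=9
  Job 2: p=12, C=21
  Job 3: p=12, C=33
Total completion time = 9 + 21 + 33 = 63

63


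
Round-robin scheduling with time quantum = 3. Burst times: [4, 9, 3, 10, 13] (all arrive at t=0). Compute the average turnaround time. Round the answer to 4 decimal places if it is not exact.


Time quantum = 3
Execution trace:
  J1 runs 3 units, time = 3
  J2 runs 3 units, time = 6
  J3 runs 3 units, time = 9
  J4 runs 3 units, time = 12
  J5 runs 3 units, time = 15
  J1 runs 1 units, time = 16
  J2 runs 3 units, time = 19
  J4 runs 3 units, time = 22
  J5 runs 3 units, time = 25
  J2 runs 3 units, time = 28
  J4 runs 3 units, time = 31
  J5 runs 3 units, time = 34
  J4 runs 1 units, time = 35
  J5 runs 3 units, time = 38
  J5 runs 1 units, time = 39
Finish times: [16, 28, 9, 35, 39]
Average turnaround = 127/5 = 25.4

25.4


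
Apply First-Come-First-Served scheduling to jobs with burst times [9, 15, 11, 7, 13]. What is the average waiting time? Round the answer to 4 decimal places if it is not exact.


FCFS order (as given): [9, 15, 11, 7, 13]
Waiting times:
  Job 1: wait = 0
  Job 2: wait = 9
  Job 3: wait = 24
  Job 4: wait = 35
  Job 5: wait = 42
Sum of waiting times = 110
Average waiting time = 110/5 = 22.0

22.0


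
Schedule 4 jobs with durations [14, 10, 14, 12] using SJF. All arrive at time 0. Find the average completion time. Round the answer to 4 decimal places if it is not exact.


SJF order (ascending): [10, 12, 14, 14]
Completion times:
  Job 1: burst=10, C=10
  Job 2: burst=12, C=22
  Job 3: burst=14, C=36
  Job 4: burst=14, C=50
Average completion = 118/4 = 29.5

29.5


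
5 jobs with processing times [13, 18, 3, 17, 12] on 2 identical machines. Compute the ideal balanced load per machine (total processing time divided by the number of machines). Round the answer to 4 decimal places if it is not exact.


Total processing time = 13 + 18 + 3 + 17 + 12 = 63
Number of machines = 2
Ideal balanced load = 63 / 2 = 31.5

31.5


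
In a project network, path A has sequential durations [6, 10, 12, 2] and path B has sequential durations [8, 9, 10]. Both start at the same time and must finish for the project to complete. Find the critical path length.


Path A total = 6 + 10 + 12 + 2 = 30
Path B total = 8 + 9 + 10 = 27
Critical path = longest path = max(30, 27) = 30

30


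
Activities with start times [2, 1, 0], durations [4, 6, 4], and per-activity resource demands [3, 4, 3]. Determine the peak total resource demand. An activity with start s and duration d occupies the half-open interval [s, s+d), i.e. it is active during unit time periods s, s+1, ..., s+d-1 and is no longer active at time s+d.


Each activity i is active on [start_i, start_i + duration_i).
Compute total resource usage per time slot:
  t=0: active resources = [3], total = 3
  t=1: active resources = [4, 3], total = 7
  t=2: active resources = [3, 4, 3], total = 10
  t=3: active resources = [3, 4, 3], total = 10
  t=4: active resources = [3, 4], total = 7
  t=5: active resources = [3, 4], total = 7
  t=6: active resources = [4], total = 4
Peak resource demand = 10

10


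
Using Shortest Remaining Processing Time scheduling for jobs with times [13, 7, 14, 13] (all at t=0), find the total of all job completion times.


Since all jobs arrive at t=0, SRPT equals SPT ordering.
SPT order: [7, 13, 13, 14]
Completion times:
  Job 1: p=7, C=7
  Job 2: p=13, C=20
  Job 3: p=13, C=33
  Job 4: p=14, C=47
Total completion time = 7 + 20 + 33 + 47 = 107

107


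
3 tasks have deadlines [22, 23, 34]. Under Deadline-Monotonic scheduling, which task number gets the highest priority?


Sort tasks by relative deadline (ascending):
  Task 1: deadline = 22
  Task 2: deadline = 23
  Task 3: deadline = 34
Priority order (highest first): [1, 2, 3]
Highest priority task = 1

1


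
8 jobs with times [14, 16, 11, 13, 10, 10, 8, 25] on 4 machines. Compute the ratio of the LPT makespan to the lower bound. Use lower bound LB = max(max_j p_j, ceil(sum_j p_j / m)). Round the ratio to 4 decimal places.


LPT order: [25, 16, 14, 13, 11, 10, 10, 8]
Machine loads after assignment: [25, 26, 32, 24]
LPT makespan = 32
Lower bound = max(max_job, ceil(total/4)) = max(25, 27) = 27
Ratio = 32 / 27 = 1.1852

1.1852


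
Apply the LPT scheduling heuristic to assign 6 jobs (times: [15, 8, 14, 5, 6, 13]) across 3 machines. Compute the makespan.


Sort jobs in decreasing order (LPT): [15, 14, 13, 8, 6, 5]
Assign each job to the least loaded machine:
  Machine 1: jobs [15, 5], load = 20
  Machine 2: jobs [14, 6], load = 20
  Machine 3: jobs [13, 8], load = 21
Makespan = max load = 21

21


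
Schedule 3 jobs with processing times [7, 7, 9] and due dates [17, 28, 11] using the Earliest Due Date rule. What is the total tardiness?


Sort by due date (EDD order): [(9, 11), (7, 17), (7, 28)]
Compute completion times and tardiness:
  Job 1: p=9, d=11, C=9, tardiness=max(0,9-11)=0
  Job 2: p=7, d=17, C=16, tardiness=max(0,16-17)=0
  Job 3: p=7, d=28, C=23, tardiness=max(0,23-28)=0
Total tardiness = 0

0


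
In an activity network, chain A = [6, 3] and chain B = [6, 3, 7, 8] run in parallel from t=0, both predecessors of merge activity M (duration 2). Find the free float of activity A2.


ES(A2) = sum of predecessors on chain A = 6
EF(A2) = ES + duration = 6 + 3 = 9
Successor of A2 is M. ES(M) = max(sum(A), sum(B)) = max(9, 24) = 24
Free float = ES(successor) - EF(current) = 24 - 9 = 15

15


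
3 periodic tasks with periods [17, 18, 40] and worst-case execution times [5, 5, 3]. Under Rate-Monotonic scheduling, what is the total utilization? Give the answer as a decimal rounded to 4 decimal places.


Compute individual utilizations (exact fractions):
  Task 1: C/T = 5/17 (approx. 0.2941)
  Task 2: C/T = 5/18 (approx. 0.2778)
  Task 3: C/T = 3/40 (approx. 0.075)
Total utilization U = 5/17 + 5/18 + 3/40 = 3959/6120
Rounded to 4 decimal places: U = 0.6469
RM (Liu & Layland) bound for 3 tasks = 0.779763; compare with U = 3959/6120 (approx. 0.646895)
U <= bound, so schedulable by RM sufficient condition.

0.6469


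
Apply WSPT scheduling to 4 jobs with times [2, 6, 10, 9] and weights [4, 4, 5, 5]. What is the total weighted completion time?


Compute p/w ratios and sort ascending (WSPT): [(2, 4), (6, 4), (9, 5), (10, 5)]
Compute weighted completion times:
  Job (p=2,w=4): C=2, w*C=4*2=8
  Job (p=6,w=4): C=8, w*C=4*8=32
  Job (p=9,w=5): C=17, w*C=5*17=85
  Job (p=10,w=5): C=27, w*C=5*27=135
Total weighted completion time = 260

260


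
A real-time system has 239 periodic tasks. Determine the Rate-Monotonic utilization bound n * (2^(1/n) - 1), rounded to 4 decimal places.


Compute 2^(1/239) = 1.0029044070
Subtract 1: 1.0029044070 - 1 = 0.0029044070
Multiply by n: 239 * 0.0029044070 = 0.6941532730
Round to 4 dp: 0.6942

0.6942


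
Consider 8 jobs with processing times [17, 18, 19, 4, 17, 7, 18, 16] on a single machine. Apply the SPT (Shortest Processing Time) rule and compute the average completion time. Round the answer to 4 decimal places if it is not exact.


Sort jobs by processing time (SPT order): [4, 7, 16, 17, 17, 18, 18, 19]
Compute completion times sequentially:
  Job 1: processing = 4, completes at 4
  Job 2: processing = 7, completes at 11
  Job 3: processing = 16, completes at 27
  Job 4: processing = 17, completes at 44
  Job 5: processing = 17, completes at 61
  Job 6: processing = 18, completes at 79
  Job 7: processing = 18, completes at 97
  Job 8: processing = 19, completes at 116
Sum of completion times = 439
Average completion time = 439/8 = 54.875

54.875


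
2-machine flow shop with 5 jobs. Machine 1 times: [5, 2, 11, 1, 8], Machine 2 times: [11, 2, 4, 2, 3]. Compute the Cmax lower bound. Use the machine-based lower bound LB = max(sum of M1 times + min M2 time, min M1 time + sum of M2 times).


LB1 = sum(M1 times) + min(M2 times) = 27 + 2 = 29
LB2 = min(M1 times) + sum(M2 times) = 1 + 22 = 23
Lower bound = max(LB1, LB2) = max(29, 23) = 29

29


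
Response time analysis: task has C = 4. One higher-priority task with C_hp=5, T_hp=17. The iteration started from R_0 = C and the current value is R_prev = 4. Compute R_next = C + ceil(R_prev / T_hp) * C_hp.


R_next = C + ceil(R_prev / T_hp) * C_hp
ceil(4 / 17) = ceil(0.2353) = 1
Interference = 1 * 5 = 5
R_next = 4 + 5 = 9

9


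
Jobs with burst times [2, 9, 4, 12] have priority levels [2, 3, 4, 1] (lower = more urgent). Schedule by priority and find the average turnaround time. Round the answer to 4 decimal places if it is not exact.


Sort by priority (ascending = highest first):
Order: [(1, 12), (2, 2), (3, 9), (4, 4)]
Completion times:
  Priority 1, burst=12, C=12
  Priority 2, burst=2, C=14
  Priority 3, burst=9, C=23
  Priority 4, burst=4, C=27
Average turnaround = 76/4 = 19.0

19.0


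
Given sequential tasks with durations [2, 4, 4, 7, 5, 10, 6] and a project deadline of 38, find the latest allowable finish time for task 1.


LF(activity 1) = deadline - sum of successor durations
Successors: activities 2 through 7 with durations [4, 4, 7, 5, 10, 6]
Sum of successor durations = 36
LF = 38 - 36 = 2

2


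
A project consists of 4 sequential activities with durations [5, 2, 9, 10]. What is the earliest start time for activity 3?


Activity 3 starts after activities 1 through 2 complete.
Predecessor durations: [5, 2]
ES = 5 + 2 = 7

7


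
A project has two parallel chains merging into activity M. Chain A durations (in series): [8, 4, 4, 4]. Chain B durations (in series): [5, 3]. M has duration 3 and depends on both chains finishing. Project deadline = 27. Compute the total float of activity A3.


Forward pass: ES(A3) = sum of predecessors on chain A = 12
EF = ES + duration = 12 + 4 = 16
Backward pass: LF(M) = deadline = 27; LS(M) = 27 - 3 = 24
LF(A3) = LS(M) - sum(successors on chain A) = 24 - 4 = 20
LS = LF - duration = 20 - 4 = 16
Total float = LS - ES = 16 - 12 = 4

4


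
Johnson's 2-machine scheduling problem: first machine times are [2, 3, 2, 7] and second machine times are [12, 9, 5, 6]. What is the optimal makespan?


Apply Johnson's rule:
  Group 1 (a <= b): [(1, 2, 12), (3, 2, 5), (2, 3, 9)]
  Group 2 (a > b): [(4, 7, 6)]
Optimal job order: [1, 3, 2, 4]
Schedule:
  Job 1: M1 done at 2, M2 done at 14
  Job 3: M1 done at 4, M2 done at 19
  Job 2: M1 done at 7, M2 done at 28
  Job 4: M1 done at 14, M2 done at 34
Makespan = 34

34


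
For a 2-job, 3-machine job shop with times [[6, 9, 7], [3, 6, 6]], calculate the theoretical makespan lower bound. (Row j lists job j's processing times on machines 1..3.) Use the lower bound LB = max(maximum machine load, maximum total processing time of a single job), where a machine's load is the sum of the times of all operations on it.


Machine loads:
  Machine 1: 6 + 3 = 9
  Machine 2: 9 + 6 = 15
  Machine 3: 7 + 6 = 13
Max machine load = 15
Job totals:
  Job 1: 22
  Job 2: 15
Max job total = 22
Lower bound = max(15, 22) = 22

22


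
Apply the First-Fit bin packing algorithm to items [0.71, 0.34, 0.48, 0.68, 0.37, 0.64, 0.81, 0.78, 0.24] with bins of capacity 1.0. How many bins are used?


Place items sequentially using First-Fit:
  Item 0.71 -> new Bin 1
  Item 0.34 -> new Bin 2
  Item 0.48 -> Bin 2 (now 0.82)
  Item 0.68 -> new Bin 3
  Item 0.37 -> new Bin 4
  Item 0.64 -> new Bin 5
  Item 0.81 -> new Bin 6
  Item 0.78 -> new Bin 7
  Item 0.24 -> Bin 1 (now 0.95)
Total bins used = 7

7


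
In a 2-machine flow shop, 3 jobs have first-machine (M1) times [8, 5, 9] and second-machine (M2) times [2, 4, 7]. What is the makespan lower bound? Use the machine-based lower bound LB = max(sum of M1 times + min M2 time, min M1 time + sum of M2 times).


LB1 = sum(M1 times) + min(M2 times) = 22 + 2 = 24
LB2 = min(M1 times) + sum(M2 times) = 5 + 13 = 18
Lower bound = max(LB1, LB2) = max(24, 18) = 24

24


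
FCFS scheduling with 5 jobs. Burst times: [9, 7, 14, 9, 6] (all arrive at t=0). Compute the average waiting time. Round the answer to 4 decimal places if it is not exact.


FCFS order (as given): [9, 7, 14, 9, 6]
Waiting times:
  Job 1: wait = 0
  Job 2: wait = 9
  Job 3: wait = 16
  Job 4: wait = 30
  Job 5: wait = 39
Sum of waiting times = 94
Average waiting time = 94/5 = 18.8

18.8


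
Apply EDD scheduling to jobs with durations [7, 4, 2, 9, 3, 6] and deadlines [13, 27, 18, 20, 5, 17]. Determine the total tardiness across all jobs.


Sort by due date (EDD order): [(3, 5), (7, 13), (6, 17), (2, 18), (9, 20), (4, 27)]
Compute completion times and tardiness:
  Job 1: p=3, d=5, C=3, tardiness=max(0,3-5)=0
  Job 2: p=7, d=13, C=10, tardiness=max(0,10-13)=0
  Job 3: p=6, d=17, C=16, tardiness=max(0,16-17)=0
  Job 4: p=2, d=18, C=18, tardiness=max(0,18-18)=0
  Job 5: p=9, d=20, C=27, tardiness=max(0,27-20)=7
  Job 6: p=4, d=27, C=31, tardiness=max(0,31-27)=4
Total tardiness = 11

11
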